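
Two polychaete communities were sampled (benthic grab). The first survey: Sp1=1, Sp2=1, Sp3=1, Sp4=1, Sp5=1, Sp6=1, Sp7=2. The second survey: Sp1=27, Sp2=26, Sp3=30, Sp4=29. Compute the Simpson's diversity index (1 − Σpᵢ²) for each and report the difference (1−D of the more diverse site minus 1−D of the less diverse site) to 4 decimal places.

0.0945

The first survey: N=8, proportions 0.125, 0.125, 0.125, 0.125, 0.125, 0.125, 0.25, giving 1−D = 0.843750 (working shown to 6 dp, full precision carried).
The second survey: N=112, proportions 0.241071, 0.232143, 0.267857, 0.258929, giving 1−D = 0.749203.
Difference = |0.843750 − 0.749203| = 0.094547, i.e. 0.0945 to 4 decimal places.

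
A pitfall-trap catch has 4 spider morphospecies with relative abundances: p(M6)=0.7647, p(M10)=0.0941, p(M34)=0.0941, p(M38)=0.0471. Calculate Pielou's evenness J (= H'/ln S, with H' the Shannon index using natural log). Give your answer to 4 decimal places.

0.5726

H' = −Σ pᵢ ln pᵢ = −((-0.205147) + (-0.222396) + (-0.222396) + (-0.143913)) = 0.793852 (working shown to 6 dp, full precision carried).
With S = 4 species, ln S = 1.386294, so J = 0.793852/1.386294 = 0.572643, i.e. 0.5726 to 4 decimal places.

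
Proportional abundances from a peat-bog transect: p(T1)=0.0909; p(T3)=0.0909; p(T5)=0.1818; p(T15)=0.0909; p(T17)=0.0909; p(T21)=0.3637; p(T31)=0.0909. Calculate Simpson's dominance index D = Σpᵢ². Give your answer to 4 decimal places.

0.2066

D = 0.0909² + 0.0909² + 0.1818² + 0.0909² + 0.0909² + 0.3637² + 0.0909² = 0.008263 + 0.008263 + 0.033051 + 0.008263 + 0.008263 + 0.132278 + 0.008263 = 0.206643 (working shown to 6 dp, full precision carried).
To 4 decimal places, D = 0.2066.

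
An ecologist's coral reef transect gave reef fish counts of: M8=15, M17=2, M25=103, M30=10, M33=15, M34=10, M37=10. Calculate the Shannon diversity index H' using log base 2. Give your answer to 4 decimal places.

1.8659

Total N = 15+2+103+10+15+10+10 = 165, so the proportions are 0.090909, 0.012121, 0.624242, 0.060606, 0.090909, 0.060606, 0.060606 (working shown to 6 dp, full precision carried).
Each pᵢ log₂ pᵢ term: 0.090909×(-3.459432)=-0.314494, 0.012121×(-6.366322)=-0.077168, 0.624242×(-0.679822)=-0.424374, 0.060606×(-4.044394)=-0.245115, 0.090909×(-3.459432)=-0.314494, 0.060606×(-4.044394)=-0.245115, 0.060606×(-4.044394)=-0.245115.
Sum = -1.865873, so H' = 1.8659.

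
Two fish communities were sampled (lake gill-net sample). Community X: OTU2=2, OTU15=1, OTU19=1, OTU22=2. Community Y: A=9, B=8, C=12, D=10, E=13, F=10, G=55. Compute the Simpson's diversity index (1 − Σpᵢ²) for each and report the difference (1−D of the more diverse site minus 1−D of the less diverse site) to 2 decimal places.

Community X: N=6, proportions 0.33333, 0.16667, 0.16667, 0.33333, giving 1−D = 0.72222 (working shown to 5 dp, full precision carried).
Community Y: N=117, proportions 0.07692, 0.06838, 0.10256, 0.08547, 0.11111, 0.08547, 0.47009, giving 1−D = 0.73095.
Difference = |0.72222 − 0.73095| = 0.00873, i.e. 0.01 to 2 decimal places.

0.01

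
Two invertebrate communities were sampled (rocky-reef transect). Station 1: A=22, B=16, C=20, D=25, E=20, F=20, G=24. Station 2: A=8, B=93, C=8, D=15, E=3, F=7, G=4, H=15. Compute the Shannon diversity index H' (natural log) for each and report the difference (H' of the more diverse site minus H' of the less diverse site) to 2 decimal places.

0.56

Station 1: N=147, proportions 0.1497, 0.1088, 0.1361, 0.1701, 0.1361, 0.1361, 0.1633, giving H' = 1.9370 (working shown to 4 dp, full precision carried).
Station 2: N=153, proportions 0.0523, 0.6078, 0.0523, 0.098, 0.0196, 0.0458, 0.0261, 0.098, giving H' = 1.3801.
Difference = |1.9370 − 1.3801| = 0.5569, i.e. 0.56 to 2 decimal places.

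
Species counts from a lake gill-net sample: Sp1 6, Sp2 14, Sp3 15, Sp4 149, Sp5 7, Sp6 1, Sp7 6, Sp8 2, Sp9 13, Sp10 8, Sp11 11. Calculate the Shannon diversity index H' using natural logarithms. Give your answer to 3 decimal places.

1.412

Total N = 6+14+15+149+7+1+6+2+13+8+11 = 232, so the proportions are 0.02586, 0.06034, 0.06466, 0.64224, 0.03017, 0.00431, 0.02586, 0.00862, 0.05603, 0.03448, 0.04741 (working shown to 5 dp, full precision carried).
Each pᵢ ln pᵢ term: 0.02586×(-3.65498)=-0.09453, 0.06034×(-2.80768)=-0.16943, 0.06466×(-2.73869)=-0.17707, 0.64224×(-0.44279)=-0.28438, 0.03017×(-3.50083)=-0.10563, 0.00431×(-5.44674)=-0.02348, 0.02586×(-3.65498)=-0.09453, 0.00862×(-4.75359)=-0.04098, 0.05603×(-2.88179)=-0.16148, 0.03448×(-3.36730)=-0.11611, 0.04741×(-3.04884)=-0.14456.
Sum = -1.41216, so H' = 1.412.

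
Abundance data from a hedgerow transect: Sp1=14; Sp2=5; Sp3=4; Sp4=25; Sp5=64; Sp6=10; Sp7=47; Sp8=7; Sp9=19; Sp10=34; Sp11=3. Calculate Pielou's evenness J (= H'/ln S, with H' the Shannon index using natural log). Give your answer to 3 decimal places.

0.844

Total N = 14+5+4+25+64+10+47+7+19+34+3 = 232, so the proportions are 0.06034, 0.02155, 0.01724, 0.10776, 0.27586, 0.0431, 0.20259, 0.03017, 0.0819, 0.14655, 0.01293 (working shown to 5 dp, full precision carried).
H' = −Σ pᵢ ln pᵢ = −((-0.16943) + (-0.08270) + (-0.07001) + (-0.24007) + (-0.35527) + (-0.13552) + (-0.32345) + (-0.10563) + (-0.20493) + (-0.28143) + (-0.05623)) = 2.02467.
With S = 11 species, ln S = 2.39790, so J = 2.02467/2.39790 = 0.84435, i.e. 0.844 to 3 decimal places.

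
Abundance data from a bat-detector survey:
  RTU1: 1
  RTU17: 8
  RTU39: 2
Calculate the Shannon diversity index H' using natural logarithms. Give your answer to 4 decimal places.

0.7595

Total N = 1+8+2 = 11, so the proportions are 0.090909, 0.727273, 0.181818 (working shown to 6 dp, full precision carried).
Each pᵢ ln pᵢ term: 0.090909×(-2.397895)=-0.217990, 0.727273×(-0.318454)=-0.231603, 0.181818×(-1.704748)=-0.309954.
Sum = -0.759547, so H' = 0.7595.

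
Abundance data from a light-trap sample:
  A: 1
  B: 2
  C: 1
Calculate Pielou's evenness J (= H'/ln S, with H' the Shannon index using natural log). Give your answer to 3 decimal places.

0.946

Total N = 1+2+1 = 4, so the proportions are 0.25, 0.5, 0.25 (working shown to 5 dp, full precision carried).
H' = −Σ pᵢ ln pᵢ = −((-0.34657) + (-0.34657) + (-0.34657)) = 1.03972.
With S = 3 species, ln S = 1.09861, so J = 1.03972/1.09861 = 0.94639, i.e. 0.946 to 3 decimal places.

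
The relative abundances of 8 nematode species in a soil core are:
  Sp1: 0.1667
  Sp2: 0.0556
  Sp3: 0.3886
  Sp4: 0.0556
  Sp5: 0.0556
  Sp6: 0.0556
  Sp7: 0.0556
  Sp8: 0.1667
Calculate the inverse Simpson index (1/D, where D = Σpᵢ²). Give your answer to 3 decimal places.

4.504

D = 0.1667² + 0.0556² + 0.3886² + 0.0556² + 0.0556² + 0.0556² + 0.0556² + 0.1667² = 0.0277889 + 0.0030914 + 0.1510100 + 0.0030914 + 0.0030914 + 0.0030914 + 0.0030914 + 0.0277889 = 0.2220445 (working shown to 7 dp, full precision carried).
So 1/D = 4.50360, i.e. 4.504 to 3 decimal places.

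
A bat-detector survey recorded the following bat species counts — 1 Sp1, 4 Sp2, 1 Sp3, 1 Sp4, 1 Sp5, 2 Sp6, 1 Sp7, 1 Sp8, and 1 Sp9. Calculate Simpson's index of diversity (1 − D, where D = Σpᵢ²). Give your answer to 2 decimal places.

Total N = 1+4+1+1+1+2+1+1+1 = 13, so the proportions are 0.0769, 0.3077, 0.0769, 0.0769, 0.0769, 0.1538, 0.0769, 0.0769, 0.0769 (working shown to 4 dp, full precision carried).
D = 0.0769² + 0.3077² + 0.0769² + 0.0769² + 0.0769² + 0.1538² + 0.0769² + 0.0769² + 0.0769² = 0.0059 + 0.0947 + 0.0059 + 0.0059 + 0.0059 + 0.0237 + 0.0059 + 0.0059 + 0.0059 = 0.1598.
So 1 − D = 0.8402, i.e. 0.84 to 2 decimal places.

0.84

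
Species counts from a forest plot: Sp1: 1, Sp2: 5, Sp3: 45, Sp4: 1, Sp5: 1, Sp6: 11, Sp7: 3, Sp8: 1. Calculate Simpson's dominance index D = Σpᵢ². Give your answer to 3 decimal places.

Total N = 1+5+45+1+1+11+3+1 = 68, so the proportions are 0.01471, 0.07353, 0.66176, 0.01471, 0.01471, 0.16176, 0.04412, 0.01471 (working shown to 5 dp, full precision carried).
D = 0.01471² + 0.07353² + 0.66176² + 0.01471² + 0.01471² + 0.16176² + 0.04412² + 0.01471² = 0.00022 + 0.00541 + 0.43793 + 0.00022 + 0.00022 + 0.02617 + 0.00195 + 0.00022 = 0.47232.
To 3 decimal places, D = 0.472.

0.472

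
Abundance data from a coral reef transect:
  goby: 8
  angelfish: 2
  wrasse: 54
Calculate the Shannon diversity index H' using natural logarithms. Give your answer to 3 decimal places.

0.512

Total N = 8+2+54 = 64, so the proportions are 0.125, 0.03125, 0.84375 (working shown to 5 dp, full precision carried).
Each pᵢ ln pᵢ term: 0.125×(-2.07944)=-0.25993, 0.03125×(-3.46574)=-0.10830, 0.84375×(-0.16990)=-0.14335.
Sum = -0.51159, so H' = 0.512.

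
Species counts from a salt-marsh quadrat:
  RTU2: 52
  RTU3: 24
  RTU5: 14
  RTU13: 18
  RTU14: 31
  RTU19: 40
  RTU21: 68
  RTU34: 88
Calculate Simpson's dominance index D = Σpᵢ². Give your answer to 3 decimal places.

Total N = 52+24+14+18+31+40+68+88 = 335, so the proportions are 0.15522, 0.07164, 0.04179, 0.05373, 0.09254, 0.1194, 0.20299, 0.26269 (working shown to 5 dp, full precision carried).
D = 0.15522² + 0.07164² + 0.04179² + 0.05373² + 0.09254² + 0.1194² + 0.20299² + 0.26269² = 0.02409 + 0.00513 + 0.00175 + 0.00289 + 0.00856 + 0.01426 + 0.04120 + 0.06900 = 0.16689.
To 3 decimal places, D = 0.167.

0.167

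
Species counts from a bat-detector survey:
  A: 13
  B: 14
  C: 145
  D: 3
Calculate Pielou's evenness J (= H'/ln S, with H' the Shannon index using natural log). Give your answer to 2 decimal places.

Total N = 13+14+145+3 = 175, so the proportions are 0.0743, 0.08, 0.8286, 0.0171 (working shown to 4 dp, full precision carried).
H' = −Σ pᵢ ln pᵢ = −((-0.1931) + (-0.2021) + (-0.1558) + (-0.0697)) = 0.6207.
With S = 4 species, ln S = 1.3863, so J = 0.6207/1.3863 = 0.4477, i.e. 0.45 to 2 decimal places.

0.45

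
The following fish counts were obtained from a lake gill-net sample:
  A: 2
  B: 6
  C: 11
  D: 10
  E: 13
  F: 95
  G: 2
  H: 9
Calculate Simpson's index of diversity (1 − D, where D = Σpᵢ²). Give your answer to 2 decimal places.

Total N = 2+6+11+10+13+95+2+9 = 148, so the proportions are 0.0135, 0.0405, 0.0743, 0.0676, 0.0878, 0.6419, 0.0135, 0.0608 (working shown to 4 dp, full precision carried).
D = 0.0135² + 0.0405² + 0.0743² + 0.0676² + 0.0878² + 0.6419² + 0.0135² + 0.0608² = 0.0002 + 0.0016 + 0.0055 + 0.0046 + 0.0077 + 0.4120 + 0.0002 + 0.0037 = 0.4355.
So 1 − D = 0.5645, i.e. 0.56 to 2 decimal places.

0.56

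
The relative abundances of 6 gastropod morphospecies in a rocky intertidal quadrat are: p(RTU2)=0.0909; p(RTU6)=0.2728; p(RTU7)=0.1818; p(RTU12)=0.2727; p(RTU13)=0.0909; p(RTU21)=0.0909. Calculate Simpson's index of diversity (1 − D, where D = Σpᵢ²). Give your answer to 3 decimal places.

0.793

D = 0.0909² + 0.2728² + 0.1818² + 0.2727² + 0.0909² + 0.0909² = 0.00826 + 0.07442 + 0.03305 + 0.07437 + 0.00826 + 0.00826 = 0.20662 (working shown to 5 dp, full precision carried).
So 1 − D = 0.79338, i.e. 0.793 to 3 decimal places.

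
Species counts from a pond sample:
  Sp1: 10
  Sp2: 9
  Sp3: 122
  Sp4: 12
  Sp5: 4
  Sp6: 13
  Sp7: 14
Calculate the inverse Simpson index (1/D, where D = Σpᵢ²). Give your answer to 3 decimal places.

Total N = 10+9+122+12+4+13+14 = 184, so the proportions are 0.054348, 0.048913, 0.663043, 0.065217, 0.021739, 0.070652, 0.076087 (working shown to 6 dp, full precision carried).
D = 0.054348² + 0.048913² + 0.663043² + 0.065217² + 0.021739² + 0.070652² + 0.076087² = 0.002954 + 0.002392 + 0.439627 + 0.004253 + 0.000473 + 0.004992 + 0.005789 = 0.460480.
So 1/D = 2.17165, i.e. 2.172 to 3 decimal places.

2.172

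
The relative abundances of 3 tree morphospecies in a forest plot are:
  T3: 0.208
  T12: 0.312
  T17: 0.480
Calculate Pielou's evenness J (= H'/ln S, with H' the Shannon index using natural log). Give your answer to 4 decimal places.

H' = −Σ pᵢ ln pᵢ = −((-0.326605) + (-0.363403) + (-0.352305)) = 1.042313 (working shown to 6 dp, full precision carried).
With S = 3 species, ln S = 1.098612, so J = 1.042313/1.098612 = 0.948754, i.e. 0.9488 to 4 decimal places.

0.9488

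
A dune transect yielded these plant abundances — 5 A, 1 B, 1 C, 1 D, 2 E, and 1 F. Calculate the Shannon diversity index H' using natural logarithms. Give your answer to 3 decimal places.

1.540

Total N = 5+1+1+1+2+1 = 11, so the proportions are 0.45455, 0.09091, 0.09091, 0.09091, 0.18182, 0.09091 (working shown to 5 dp, full precision carried).
Each pᵢ ln pᵢ term: 0.45455×(-0.78846)=-0.35839, 0.09091×(-2.39790)=-0.21799, 0.09091×(-2.39790)=-0.21799, 0.09091×(-2.39790)=-0.21799, 0.18182×(-1.70475)=-0.30995, 0.09091×(-2.39790)=-0.21799.
Sum = -1.54031, so H' = 1.540.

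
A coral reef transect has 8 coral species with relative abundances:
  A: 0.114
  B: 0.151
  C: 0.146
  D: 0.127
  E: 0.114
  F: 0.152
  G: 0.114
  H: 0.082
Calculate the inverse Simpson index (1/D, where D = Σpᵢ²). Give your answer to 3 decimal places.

D = 0.114² + 0.151² + 0.146² + 0.127² + 0.114² + 0.152² + 0.114² + 0.082² = 0.0129960 + 0.0228010 + 0.0213160 + 0.0161290 + 0.0129960 + 0.0231040 + 0.0129960 + 0.0067240 = 0.1290620 (working shown to 7 dp, full precision carried).
So 1/D = 7.74821, i.e. 7.748 to 3 decimal places.

7.748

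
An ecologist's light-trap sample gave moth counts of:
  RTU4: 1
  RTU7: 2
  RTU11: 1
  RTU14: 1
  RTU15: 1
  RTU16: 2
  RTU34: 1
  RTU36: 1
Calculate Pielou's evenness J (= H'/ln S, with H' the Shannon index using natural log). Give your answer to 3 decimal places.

0.974

Total N = 1+2+1+1+1+2+1+1 = 10, so the proportions are 0.1, 0.2, 0.1, 0.1, 0.1, 0.2, 0.1, 0.1 (working shown to 5 dp, full precision carried).
H' = −Σ pᵢ ln pᵢ = −((-0.23026) + (-0.32189) + (-0.23026) + (-0.23026) + (-0.23026) + (-0.32189) + (-0.23026) + (-0.23026)) = 2.02533.
With S = 8 species, ln S = 2.07944, so J = 2.02533/2.07944 = 0.97398, i.e. 0.974 to 3 decimal places.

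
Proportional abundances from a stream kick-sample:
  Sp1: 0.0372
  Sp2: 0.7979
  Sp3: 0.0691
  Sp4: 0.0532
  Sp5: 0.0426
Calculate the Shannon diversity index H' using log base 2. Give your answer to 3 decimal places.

1.122

Each pᵢ log₂ pᵢ term (working shown to 5 dp, full precision carried): 0.0372×(-4.74855)=-0.17665, 0.7979×(-0.32572)=-0.25989, 0.0691×(-3.85517)=-0.26639, 0.0532×(-4.23243)=-0.22517, 0.0426×(-4.55300)=-0.19396.
Sum = -1.12205, so H' = 1.122.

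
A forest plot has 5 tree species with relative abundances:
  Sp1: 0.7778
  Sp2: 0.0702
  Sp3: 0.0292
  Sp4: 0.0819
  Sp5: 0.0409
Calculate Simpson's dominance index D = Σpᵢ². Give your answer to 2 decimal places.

D = 0.7778² + 0.0702² + 0.0292² + 0.0819² + 0.0409² = 0.6050 + 0.0049 + 0.0009 + 0.0067 + 0.0017 = 0.6191 (working shown to 4 dp, full precision carried).
To 2 decimal places, D = 0.62.

0.62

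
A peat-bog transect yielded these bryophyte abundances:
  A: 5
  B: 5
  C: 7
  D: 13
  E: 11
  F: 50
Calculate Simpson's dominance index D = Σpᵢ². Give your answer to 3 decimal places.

0.349

Total N = 5+5+7+13+11+50 = 91, so the proportions are 0.05495, 0.05495, 0.07692, 0.14286, 0.12088, 0.54945 (working shown to 5 dp, full precision carried).
D = 0.05495² + 0.05495² + 0.07692² + 0.14286² + 0.12088² + 0.54945² = 0.00302 + 0.00302 + 0.00592 + 0.02041 + 0.01461 + 0.30190 = 0.34887.
To 3 decimal places, D = 0.349.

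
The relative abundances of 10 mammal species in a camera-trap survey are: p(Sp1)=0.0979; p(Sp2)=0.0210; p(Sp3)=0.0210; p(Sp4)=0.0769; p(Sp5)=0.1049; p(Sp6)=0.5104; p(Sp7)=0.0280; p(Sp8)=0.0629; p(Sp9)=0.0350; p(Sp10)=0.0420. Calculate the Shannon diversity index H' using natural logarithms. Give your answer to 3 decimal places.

Each pᵢ ln pᵢ term (working shown to 5 dp, full precision carried): 0.0979×(-2.32381)=-0.22750, 0.021×(-3.86323)=-0.08113, 0.021×(-3.86323)=-0.08113, 0.0769×(-2.56525)=-0.19727, 0.1049×(-2.25475)=-0.23652, 0.5104×(-0.67256)=-0.34327, 0.028×(-3.57555)=-0.10012, 0.0629×(-2.76621)=-0.17399, 0.035×(-3.35241)=-0.11733, 0.042×(-3.17009)=-0.13314.
Sum = -1.69141, so H' = 1.691.

1.691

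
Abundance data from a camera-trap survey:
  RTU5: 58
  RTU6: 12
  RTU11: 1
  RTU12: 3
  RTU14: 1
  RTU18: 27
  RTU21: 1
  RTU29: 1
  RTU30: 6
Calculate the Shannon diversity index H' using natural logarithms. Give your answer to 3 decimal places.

1.352

Total N = 58+12+1+3+1+27+1+1+6 = 110, so the proportions are 0.52727, 0.10909, 0.00909, 0.02727, 0.00909, 0.24545, 0.00909, 0.00909, 0.05455 (working shown to 5 dp, full precision carried).
Each pᵢ ln pᵢ term: 0.52727×(-0.64004)=-0.33747, 0.10909×(-2.21557)=-0.24170, 0.00909×(-4.70048)=-0.04273, 0.02727×(-3.60187)=-0.09823, 0.00909×(-4.70048)=-0.04273, 0.24545×(-1.40464)=-0.34478, 0.00909×(-4.70048)=-0.04273, 0.00909×(-4.70048)=-0.04273, 0.05455×(-2.90872)=-0.15866.
Sum = -1.35177, so H' = 1.352.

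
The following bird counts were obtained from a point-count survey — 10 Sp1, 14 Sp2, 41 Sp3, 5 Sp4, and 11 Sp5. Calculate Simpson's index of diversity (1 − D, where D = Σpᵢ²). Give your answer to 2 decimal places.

0.68

Total N = 10+14+41+5+11 = 81, so the proportions are 0.1235, 0.1728, 0.5062, 0.0617, 0.1358 (working shown to 4 dp, full precision carried).
D = 0.1235² + 0.1728² + 0.5062² + 0.0617² + 0.1358² = 0.0152 + 0.0299 + 0.2562 + 0.0038 + 0.0184 = 0.3236.
So 1 − D = 0.6764, i.e. 0.68 to 2 decimal places.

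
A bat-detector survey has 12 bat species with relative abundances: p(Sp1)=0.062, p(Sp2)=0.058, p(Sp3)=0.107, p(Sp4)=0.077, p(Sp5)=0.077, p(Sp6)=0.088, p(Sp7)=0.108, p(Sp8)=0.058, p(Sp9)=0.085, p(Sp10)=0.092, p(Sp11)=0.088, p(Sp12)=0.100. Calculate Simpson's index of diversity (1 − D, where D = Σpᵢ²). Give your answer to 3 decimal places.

D = 0.062² + 0.058² + 0.107² + 0.077² + 0.077² + 0.088² + 0.108² + 0.058² + 0.085² + 0.092² + 0.088² + 0.1² = 0.00384 + 0.00336 + 0.01145 + 0.00593 + 0.00593 + 0.00774 + 0.01166 + 0.00336 + 0.00723 + 0.00846 + 0.00774 + 0.01000 = 0.08672 (working shown to 5 dp, full precision carried).
So 1 − D = 0.91328, i.e. 0.913 to 3 decimal places.

0.913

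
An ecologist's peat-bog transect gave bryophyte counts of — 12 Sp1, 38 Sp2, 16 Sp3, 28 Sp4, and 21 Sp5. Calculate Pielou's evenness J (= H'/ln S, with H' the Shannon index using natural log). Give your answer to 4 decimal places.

0.9510

Total N = 12+38+16+28+21 = 115, so the proportions are 0.104348, 0.330435, 0.13913, 0.243478, 0.182609 (working shown to 6 dp, full precision carried).
H' = −Σ pᵢ ln pᵢ = −((-0.235829) + (-0.365906) + (-0.274413) + (-0.343968) + (-0.310510)) = 1.530625.
With S = 5 species, ln S = 1.609438, so J = 1.530625/1.609438 = 0.951031, i.e. 0.9510 to 4 decimal places.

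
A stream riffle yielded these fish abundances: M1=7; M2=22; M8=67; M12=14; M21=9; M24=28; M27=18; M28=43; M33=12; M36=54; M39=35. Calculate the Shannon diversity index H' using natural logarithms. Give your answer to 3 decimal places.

2.184

Total N = 7+22+67+14+9+28+18+43+12+54+35 = 309, so the proportions are 0.02265, 0.0712, 0.21683, 0.04531, 0.02913, 0.09061, 0.05825, 0.13916, 0.03883, 0.17476, 0.11327 (working shown to 5 dp, full precision carried).
Each pᵢ ln pᵢ term: 0.02265×(-3.78743)=-0.08580, 0.0712×(-2.64230)=-0.18812, 0.21683×(-1.52865)=-0.33145, 0.04531×(-3.09428)=-0.14019, 0.02913×(-3.53612)=-0.10299, 0.09061×(-2.40114)=-0.21758, 0.05825×(-2.84297)=-0.16561, 0.13916×(-1.97214)=-0.27444, 0.03883×(-3.24843)=-0.12615, 0.17476×(-1.74436)=-0.30484, 0.11327×(-2.17799)=-0.24670.
Sum = -2.18389, so H' = 2.184.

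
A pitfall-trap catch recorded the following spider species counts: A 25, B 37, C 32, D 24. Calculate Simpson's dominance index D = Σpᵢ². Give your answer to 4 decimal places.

Total N = 25+37+32+24 = 118, so the proportions are 0.211864, 0.313559, 0.271186, 0.20339 (working shown to 6 dp, full precision carried).
D = 0.211864² + 0.313559² + 0.271186² + 0.20339² = 0.044887 + 0.098319 + 0.073542 + 0.041367 = 0.258115.
To 4 decimal places, D = 0.2581.

0.2581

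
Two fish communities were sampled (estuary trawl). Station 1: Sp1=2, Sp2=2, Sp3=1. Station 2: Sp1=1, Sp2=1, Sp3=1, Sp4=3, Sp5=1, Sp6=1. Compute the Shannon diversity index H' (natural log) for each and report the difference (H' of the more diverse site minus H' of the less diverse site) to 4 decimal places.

0.6125

Station 1: N=5, proportions 0.4, 0.4, 0.2, giving H' = 1.054920 (working shown to 6 dp, full precision carried).
Station 2: N=8, proportions 0.125, 0.125, 0.125, 0.375, 0.125, 0.125, giving H' = 1.667462.
Difference = |1.054920 − 1.667462| = 0.612542, i.e. 0.6125 to 4 decimal places.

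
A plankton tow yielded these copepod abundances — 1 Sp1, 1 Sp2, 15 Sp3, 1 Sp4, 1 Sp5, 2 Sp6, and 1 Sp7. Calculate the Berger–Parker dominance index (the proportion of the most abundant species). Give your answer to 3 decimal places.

0.682

Total N = 1+1+15+1+1+2+1 = 22, so the proportions are 0.04545, 0.04545, 0.68182, 0.04545, 0.04545, 0.09091, 0.04545 (working shown to 5 dp, full precision carried).
The largest proportion is 0.68182, i.e. d = 0.682 to 3 decimal places.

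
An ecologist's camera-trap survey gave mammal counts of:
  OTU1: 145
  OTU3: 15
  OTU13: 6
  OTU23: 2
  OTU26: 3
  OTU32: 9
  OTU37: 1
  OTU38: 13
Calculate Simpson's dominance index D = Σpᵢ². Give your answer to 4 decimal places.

0.5726

Total N = 145+15+6+2+3+9+1+13 = 194, so the proportions are 0.747423, 0.07732, 0.030928, 0.010309, 0.015464, 0.046392, 0.005155, 0.06701 (working shown to 6 dp, full precision carried).
D = 0.747423² + 0.07732² + 0.030928² + 0.010309² + 0.015464² + 0.046392² + 0.005155² + 0.06701² = 0.558641 + 0.005978 + 0.000957 + 0.000106 + 0.000239 + 0.002152 + 0.000027 + 0.004490 = 0.572590.
To 4 decimal places, D = 0.5726.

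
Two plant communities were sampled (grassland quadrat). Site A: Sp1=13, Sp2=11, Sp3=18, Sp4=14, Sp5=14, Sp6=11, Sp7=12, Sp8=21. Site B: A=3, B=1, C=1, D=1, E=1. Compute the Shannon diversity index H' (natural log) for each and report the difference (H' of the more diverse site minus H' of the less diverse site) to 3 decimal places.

0.579

Site A: N=114, proportions 0.11404, 0.09649, 0.15789, 0.12281, 0.12281, 0.09649, 0.10526, 0.18421, giving H' = 2.05399 (working shown to 5 dp, full precision carried).
Site B: N=7, proportions 0.42857, 0.14286, 0.14286, 0.14286, 0.14286, giving H' = 1.47508.
Difference = |2.05399 − 1.47508| = 0.57891, i.e. 0.579 to 3 decimal places.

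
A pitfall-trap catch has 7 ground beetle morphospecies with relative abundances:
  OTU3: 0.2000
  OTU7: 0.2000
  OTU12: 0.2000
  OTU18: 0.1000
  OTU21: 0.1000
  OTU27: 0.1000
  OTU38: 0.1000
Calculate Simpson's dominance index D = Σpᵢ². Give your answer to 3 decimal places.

D = 0.2² + 0.2² + 0.2² + 0.1² + 0.1² + 0.1² + 0.1² = 0.04000 + 0.04000 + 0.04000 + 0.01000 + 0.01000 + 0.01000 + 0.01000 = 0.16000 (working shown to 5 dp, full precision carried).
To 3 decimal places, D = 0.160.

0.160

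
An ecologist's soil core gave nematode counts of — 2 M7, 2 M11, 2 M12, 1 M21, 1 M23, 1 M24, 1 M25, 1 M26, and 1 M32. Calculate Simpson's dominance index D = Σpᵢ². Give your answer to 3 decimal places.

Total N = 2+2+2+1+1+1+1+1+1 = 12, so the proportions are 0.16667, 0.16667, 0.16667, 0.08333, 0.08333, 0.08333, 0.08333, 0.08333, 0.08333 (working shown to 5 dp, full precision carried).
D = 0.16667² + 0.16667² + 0.16667² + 0.08333² + 0.08333² + 0.08333² + 0.08333² + 0.08333² + 0.08333² = 0.02778 + 0.02778 + 0.02778 + 0.00694 + 0.00694 + 0.00694 + 0.00694 + 0.00694 + 0.00694 = 0.12500.
To 3 decimal places, D = 0.125.

0.125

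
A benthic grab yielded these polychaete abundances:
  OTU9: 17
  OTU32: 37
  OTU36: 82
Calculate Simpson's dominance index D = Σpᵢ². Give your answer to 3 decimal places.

0.453

Total N = 17+37+82 = 136, so the proportions are 0.125, 0.27206, 0.60294 (working shown to 5 dp, full precision carried).
D = 0.125² + 0.27206² + 0.60294² = 0.01562 + 0.07402 + 0.36354 = 0.45318.
To 3 decimal places, D = 0.453.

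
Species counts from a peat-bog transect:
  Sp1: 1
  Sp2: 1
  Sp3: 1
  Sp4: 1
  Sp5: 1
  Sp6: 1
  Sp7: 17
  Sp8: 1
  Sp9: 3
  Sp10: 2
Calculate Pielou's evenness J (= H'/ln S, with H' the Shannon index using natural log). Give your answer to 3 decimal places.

0.671

Total N = 1+1+1+1+1+1+17+1+3+2 = 29, so the proportions are 0.03448, 0.03448, 0.03448, 0.03448, 0.03448, 0.03448, 0.58621, 0.03448, 0.10345, 0.06897 (working shown to 5 dp, full precision carried).
H' = −Σ pᵢ ln pᵢ = −((-0.11611) + (-0.11611) + (-0.11611) + (-0.11611) + (-0.11611) + (-0.11611) + (-0.31308) + (-0.11611) + (-0.23469) + (-0.18442)) = 1.54499.
With S = 10 species, ln S = 2.30259, so J = 1.54499/2.30259 = 0.67098, i.e. 0.671 to 3 decimal places.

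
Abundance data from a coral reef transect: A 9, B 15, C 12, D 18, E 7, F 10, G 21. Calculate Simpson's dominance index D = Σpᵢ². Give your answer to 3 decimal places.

0.161

Total N = 9+15+12+18+7+10+21 = 92, so the proportions are 0.09783, 0.16304, 0.13043, 0.19565, 0.07609, 0.1087, 0.22826 (working shown to 5 dp, full precision carried).
D = 0.09783² + 0.16304² + 0.13043² + 0.19565² + 0.07609² + 0.1087² + 0.22826² = 0.00957 + 0.02658 + 0.01701 + 0.03828 + 0.00579 + 0.01181 + 0.05210 = 0.16115.
To 3 decimal places, D = 0.161.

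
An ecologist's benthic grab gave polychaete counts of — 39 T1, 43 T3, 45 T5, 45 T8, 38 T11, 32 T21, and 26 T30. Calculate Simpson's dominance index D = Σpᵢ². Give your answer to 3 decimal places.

0.147

Total N = 39+43+45+45+38+32+26 = 268, so the proportions are 0.14552, 0.16045, 0.16791, 0.16791, 0.14179, 0.1194, 0.09701 (working shown to 5 dp, full precision carried).
D = 0.14552² + 0.16045² + 0.16791² + 0.16791² + 0.14179² + 0.1194² + 0.09701² = 0.02118 + 0.02574 + 0.02819 + 0.02819 + 0.02010 + 0.01426 + 0.00941 = 0.14708.
To 3 decimal places, D = 0.147.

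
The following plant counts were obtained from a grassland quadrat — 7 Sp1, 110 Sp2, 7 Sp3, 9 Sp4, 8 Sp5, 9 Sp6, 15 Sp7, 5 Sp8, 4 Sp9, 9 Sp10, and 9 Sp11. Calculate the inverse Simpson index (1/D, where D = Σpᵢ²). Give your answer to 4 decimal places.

Total N = 7+110+7+9+8+9+15+5+4+9+9 = 192, so the proportions are 0.0364583, 0.5729167, 0.0364583, 0.046875, 0.0416667, 0.046875, 0.078125, 0.0260417, 0.0208333, 0.046875, 0.046875 (working shown to 7 dp, full precision carried).
D = 0.0364583² + 0.5729167² + 0.0364583² + 0.046875² + 0.0416667² + 0.046875² + 0.078125² + 0.0260417² + 0.0208333² + 0.046875² + 0.046875² = 0.0013292 + 0.3282335 + 0.0013292 + 0.0021973 + 0.0017361 + 0.0021973 + 0.0061035 + 0.0006782 + 0.0004340 + 0.0021973 + 0.0021973 = 0.3486328.
So 1/D = 2.868347, i.e. 2.8683 to 4 decimal places.

2.8683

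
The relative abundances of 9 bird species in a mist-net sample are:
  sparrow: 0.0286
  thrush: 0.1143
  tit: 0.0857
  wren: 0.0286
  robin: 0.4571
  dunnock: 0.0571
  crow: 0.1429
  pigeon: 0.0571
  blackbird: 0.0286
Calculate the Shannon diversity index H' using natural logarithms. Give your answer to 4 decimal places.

1.7262

Each pᵢ ln pᵢ term (working shown to 6 dp, full precision carried): 0.0286×(-3.554349)=-0.101654, 0.1143×(-2.168929)=-0.247909, 0.0857×(-2.456902)=-0.210557, 0.0286×(-3.554349)=-0.101654, 0.4571×(-0.782853)=-0.357842, 0.0571×(-2.862951)=-0.163475, 0.1429×(-1.945610)=-0.278028, 0.0571×(-2.862951)=-0.163475, 0.0286×(-3.554349)=-0.101654.
Sum = -1.726247, so H' = 1.7262.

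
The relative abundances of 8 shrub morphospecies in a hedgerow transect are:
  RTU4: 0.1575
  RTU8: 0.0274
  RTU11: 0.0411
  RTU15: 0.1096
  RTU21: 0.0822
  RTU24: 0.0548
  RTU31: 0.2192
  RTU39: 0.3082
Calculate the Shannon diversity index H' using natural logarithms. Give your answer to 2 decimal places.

1.82

Each pᵢ ln pᵢ term (working shown to 4 dp, full precision carried): 0.1575×(-1.8483)=-0.2911, 0.0274×(-3.5972)=-0.0986, 0.0411×(-3.1917)=-0.1312, 0.1096×(-2.2109)=-0.2423, 0.0822×(-2.4986)=-0.2054, 0.0548×(-2.9041)=-0.1591, 0.2192×(-1.5178)=-0.3327, 0.3082×(-1.1770)=-0.3628.
Sum = -1.8231, so H' = 1.82.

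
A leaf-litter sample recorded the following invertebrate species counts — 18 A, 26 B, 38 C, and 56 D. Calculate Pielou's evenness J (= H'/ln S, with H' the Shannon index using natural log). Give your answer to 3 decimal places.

0.939

Total N = 18+26+38+56 = 138, so the proportions are 0.13043, 0.18841, 0.27536, 0.4058 (working shown to 5 dp, full precision carried).
H' = −Σ pᵢ ln pᵢ = −((-0.26568) + (-0.31448) + (-0.35513) + (-0.36599)) = 1.30127.
With S = 4 species, ln S = 1.38629, so J = 1.30127/1.38629 = 0.93867, i.e. 0.939 to 3 decimal places.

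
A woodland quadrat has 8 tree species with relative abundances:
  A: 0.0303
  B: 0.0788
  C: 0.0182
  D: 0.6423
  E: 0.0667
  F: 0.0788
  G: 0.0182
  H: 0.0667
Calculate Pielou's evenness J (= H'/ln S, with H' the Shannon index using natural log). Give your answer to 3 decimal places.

H' = −Σ pᵢ ln pᵢ = −((-0.10595) + (-0.20022) + (-0.07292) + (-0.28435) + (-0.18059) + (-0.20022) + (-0.07292) + (-0.18059)) = 1.29775 (working shown to 5 dp, full precision carried).
With S = 8 species, ln S = 2.07944, so J = 1.29775/2.07944 = 0.62408, i.e. 0.624 to 3 decimal places.

0.624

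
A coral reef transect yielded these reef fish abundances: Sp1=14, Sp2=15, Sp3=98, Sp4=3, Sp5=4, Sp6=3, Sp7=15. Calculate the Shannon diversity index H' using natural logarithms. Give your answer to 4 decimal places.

Total N = 14+15+98+3+4+3+15 = 152, so the proportions are 0.092105, 0.098684, 0.644737, 0.019737, 0.026316, 0.019737, 0.098684 (working shown to 6 dp, full precision carried).
Each pᵢ ln pᵢ term: 0.092105×(-2.384823)=-0.219655, 0.098684×(-2.315830)=-0.228536, 0.644737×(-0.438913)=-0.282983, 0.019737×(-3.925268)=-0.077472, 0.026316×(-3.637586)=-0.095726, 0.019737×(-3.925268)=-0.077472, 0.098684×(-2.315830)=-0.228536.
Sum = -1.210381, so H' = 1.2104.

1.2104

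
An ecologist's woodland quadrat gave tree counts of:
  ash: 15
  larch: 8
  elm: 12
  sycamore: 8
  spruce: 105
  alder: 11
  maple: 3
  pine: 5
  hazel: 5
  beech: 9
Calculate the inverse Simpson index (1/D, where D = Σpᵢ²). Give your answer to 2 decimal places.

2.78

Total N = 15+8+12+8+105+11+3+5+5+9 = 181, so the proportions are 0.08287, 0.0442, 0.0663, 0.0442, 0.58011, 0.06077, 0.01657, 0.02762, 0.02762, 0.04972 (working shown to 5 dp, full precision carried).
D = 0.08287² + 0.0442² + 0.0663² + 0.0442² + 0.58011² + 0.06077² + 0.01657² + 0.02762² + 0.02762² + 0.04972² = 0.00687 + 0.00195 + 0.00440 + 0.00195 + 0.33653 + 0.00369 + 0.00027 + 0.00076 + 0.00076 + 0.00247 = 0.35967.
So 1/D = 2.7804, i.e. 2.78 to 2 decimal places.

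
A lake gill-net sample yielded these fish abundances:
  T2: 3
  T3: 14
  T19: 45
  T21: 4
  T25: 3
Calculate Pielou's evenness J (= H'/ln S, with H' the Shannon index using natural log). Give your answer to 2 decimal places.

Total N = 3+14+45+4+3 = 69, so the proportions are 0.0435, 0.2029, 0.6522, 0.058, 0.0435 (working shown to 4 dp, full precision carried).
H' = −Σ pᵢ ln pᵢ = −((-0.1363) + (-0.3236) + (-0.2788) + (-0.1651) + (-0.1363)) = 1.0401.
With S = 5 species, ln S = 1.6094, so J = 1.0401/1.6094 = 0.6463, i.e. 0.65 to 2 decimal places.

0.65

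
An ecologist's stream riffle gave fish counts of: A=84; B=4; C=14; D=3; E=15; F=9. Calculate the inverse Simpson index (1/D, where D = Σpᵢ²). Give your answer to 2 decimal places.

2.19

Total N = 84+4+14+3+15+9 = 129, so the proportions are 0.65116, 0.03101, 0.10853, 0.02326, 0.11628, 0.06977 (working shown to 5 dp, full precision carried).
D = 0.65116² + 0.03101² + 0.10853² + 0.02326² + 0.11628² + 0.06977² = 0.42401 + 0.00096 + 0.01178 + 0.00054 + 0.01352 + 0.00487 = 0.45568.
So 1/D = 2.1945, i.e. 2.19 to 2 decimal places.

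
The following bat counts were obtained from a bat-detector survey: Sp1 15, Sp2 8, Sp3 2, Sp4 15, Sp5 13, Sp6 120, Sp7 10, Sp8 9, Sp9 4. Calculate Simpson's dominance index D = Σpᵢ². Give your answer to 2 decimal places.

0.40

Total N = 15+8+2+15+13+120+10+9+4 = 196, so the proportions are 0.0765, 0.0408, 0.0102, 0.0765, 0.0663, 0.6122, 0.051, 0.0459, 0.0204 (working shown to 4 dp, full precision carried).
D = 0.0765² + 0.0408² + 0.0102² + 0.0765² + 0.0663² + 0.6122² + 0.051² + 0.0459² + 0.0204² = 0.0059 + 0.0017 + 0.0001 + 0.0059 + 0.0044 + 0.3748 + 0.0026 + 0.0021 + 0.0004 = 0.3979.
To 2 decimal places, D = 0.40.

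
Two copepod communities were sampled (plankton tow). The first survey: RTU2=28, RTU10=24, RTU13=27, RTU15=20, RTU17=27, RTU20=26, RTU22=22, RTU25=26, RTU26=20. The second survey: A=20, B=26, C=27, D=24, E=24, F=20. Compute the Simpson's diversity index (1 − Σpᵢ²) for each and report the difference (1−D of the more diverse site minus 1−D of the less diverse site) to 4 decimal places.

0.0562

The first survey: N=220, proportions 0.127273, 0.109091, 0.122727, 0.090909, 0.122727, 0.118182, 0.1, 0.118182, 0.090909, giving 1−D = 0.887314 (working shown to 6 dp, full precision carried).
The second survey: N=141, proportions 0.141844, 0.184397, 0.191489, 0.170213, 0.170213, 0.141844, giving 1−D = 0.831145.
Difference = |0.887314 − 0.831145| = 0.056169, i.e. 0.0562 to 4 decimal places.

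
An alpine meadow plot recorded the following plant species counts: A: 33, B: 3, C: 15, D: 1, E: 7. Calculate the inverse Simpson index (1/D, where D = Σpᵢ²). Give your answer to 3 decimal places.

Total N = 33+3+15+1+7 = 59, so the proportions are 0.559322, 0.050847, 0.254237, 0.016949, 0.118644 (working shown to 6 dp, full precision carried).
D = 0.559322² + 0.050847² + 0.254237² + 0.016949² + 0.118644² = 0.312841 + 0.002585 + 0.064637 + 0.000287 + 0.014076 = 0.394427.
So 1/D = 2.53532, i.e. 2.535 to 3 decimal places.

2.535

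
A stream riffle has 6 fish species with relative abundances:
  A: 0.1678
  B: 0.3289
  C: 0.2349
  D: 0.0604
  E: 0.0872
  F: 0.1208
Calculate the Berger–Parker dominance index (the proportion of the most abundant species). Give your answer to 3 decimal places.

The largest proportion is 0.3289, i.e. d = 0.329 to 3 decimal places.

0.329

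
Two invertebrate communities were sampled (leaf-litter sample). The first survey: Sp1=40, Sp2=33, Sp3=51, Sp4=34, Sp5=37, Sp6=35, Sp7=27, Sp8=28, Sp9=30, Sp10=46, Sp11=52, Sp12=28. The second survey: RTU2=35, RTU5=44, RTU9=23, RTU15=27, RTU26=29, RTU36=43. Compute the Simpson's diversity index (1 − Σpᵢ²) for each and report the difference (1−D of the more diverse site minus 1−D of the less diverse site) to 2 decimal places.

0.09

The first survey: N=441, proportions 0.0907, 0.0748, 0.1156, 0.0771, 0.0839, 0.0794, 0.0612, 0.0635, 0.068, 0.1043, 0.1179, 0.0635, giving 1−D = 0.9123 (working shown to 4 dp, full precision carried).
The second survey: N=201, proportions 0.1741, 0.2189, 0.1144, 0.1343, 0.1443, 0.2139, giving 1−D = 0.8240.
Difference = |0.9123 − 0.8240| = 0.0883, i.e. 0.09 to 2 decimal places.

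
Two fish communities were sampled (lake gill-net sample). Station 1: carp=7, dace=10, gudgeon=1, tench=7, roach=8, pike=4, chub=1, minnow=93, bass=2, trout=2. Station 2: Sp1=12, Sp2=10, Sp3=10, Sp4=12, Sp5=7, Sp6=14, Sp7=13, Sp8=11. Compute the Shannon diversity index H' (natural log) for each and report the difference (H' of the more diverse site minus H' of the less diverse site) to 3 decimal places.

Station 1: N=135, proportions 0.05185, 0.07407, 0.00741, 0.05185, 0.05926, 0.02963, 0.00741, 0.68889, 0.01481, 0.01481, giving H' = 1.22562 (working shown to 5 dp, full precision carried).
Station 2: N=89, proportions 0.13483, 0.11236, 0.11236, 0.13483, 0.07865, 0.1573, 0.14607, 0.1236, giving H' = 2.06191.
Difference = |1.22562 − 2.06191| = 0.83629, i.e. 0.836 to 3 decimal places.

0.836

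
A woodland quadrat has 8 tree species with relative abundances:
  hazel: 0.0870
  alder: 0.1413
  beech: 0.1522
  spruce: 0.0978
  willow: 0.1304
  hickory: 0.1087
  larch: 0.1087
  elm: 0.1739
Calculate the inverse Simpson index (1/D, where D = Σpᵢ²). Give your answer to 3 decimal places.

7.625

D = 0.087² + 0.1413² + 0.1522² + 0.0978² + 0.1304² + 0.1087² + 0.1087² + 0.1739² = 0.0075690 + 0.0199657 + 0.0231648 + 0.0095648 + 0.0170042 + 0.0118157 + 0.0118157 + 0.0302412 = 0.1311411 (working shown to 7 dp, full precision carried).
So 1/D = 7.62537, i.e. 7.625 to 3 decimal places.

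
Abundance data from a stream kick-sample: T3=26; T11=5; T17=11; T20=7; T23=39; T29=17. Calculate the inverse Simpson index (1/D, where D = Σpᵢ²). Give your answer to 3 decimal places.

Total N = 26+5+11+7+39+17 = 105, so the proportions are 0.247619, 0.047619, 0.1047619, 0.0666667, 0.3714286, 0.1619048 (working shown to 7 dp, full precision carried).
D = 0.247619² + 0.047619² + 0.1047619² + 0.0666667² + 0.3714286² + 0.1619048² = 0.0613152 + 0.0022676 + 0.0109751 + 0.0044444 + 0.1379592 + 0.0262132 = 0.2431746.
So 1/D = 4.11227, i.e. 4.112 to 3 decimal places.

4.112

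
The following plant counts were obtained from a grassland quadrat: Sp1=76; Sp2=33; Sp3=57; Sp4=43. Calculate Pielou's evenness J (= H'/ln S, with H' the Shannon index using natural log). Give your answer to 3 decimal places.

0.966

Total N = 76+33+57+43 = 209, so the proportions are 0.36364, 0.15789, 0.27273, 0.20574 (working shown to 5 dp, full precision carried).
H' = −Σ pᵢ ln pᵢ = −((-0.36785) + (-0.29145) + (-0.35435) + (-0.32531)) = 1.33896.
With S = 4 species, ln S = 1.38629, so J = 1.33896/1.38629 = 0.96585, i.e. 0.966 to 3 decimal places.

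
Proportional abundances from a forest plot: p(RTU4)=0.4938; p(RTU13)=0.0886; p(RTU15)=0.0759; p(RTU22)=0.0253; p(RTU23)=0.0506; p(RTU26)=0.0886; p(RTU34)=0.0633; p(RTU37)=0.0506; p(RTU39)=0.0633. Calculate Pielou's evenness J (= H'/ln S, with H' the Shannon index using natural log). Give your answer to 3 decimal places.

H' = −Σ pᵢ ln pᵢ = −((-0.34844) + (-0.21473) + (-0.19570) + (-0.09303) + (-0.15098) + (-0.21473) + (-0.17470) + (-0.15098) + (-0.17470)) = 1.71799 (working shown to 5 dp, full precision carried).
With S = 9 species, ln S = 2.19722, so J = 1.71799/2.19722 = 0.78189, i.e. 0.782 to 3 decimal places.

0.782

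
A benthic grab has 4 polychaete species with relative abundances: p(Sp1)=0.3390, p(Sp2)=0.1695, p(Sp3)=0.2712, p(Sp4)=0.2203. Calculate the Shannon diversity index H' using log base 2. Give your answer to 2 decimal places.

Each pᵢ log₂ pᵢ term (working shown to 4 dp, full precision carried): 0.339×(-1.5606)=-0.5291, 0.1695×(-2.5606)=-0.4340, 0.2712×(-1.8826)=-0.5106, 0.2203×(-2.1825)=-0.4808.
Sum = -1.9544, so H' = 1.95.

1.95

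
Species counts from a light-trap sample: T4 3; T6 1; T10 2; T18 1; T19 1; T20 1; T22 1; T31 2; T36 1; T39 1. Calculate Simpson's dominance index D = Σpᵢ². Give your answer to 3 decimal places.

0.122

Total N = 3+1+2+1+1+1+1+2+1+1 = 14, so the proportions are 0.21429, 0.07143, 0.14286, 0.07143, 0.07143, 0.07143, 0.07143, 0.14286, 0.07143, 0.07143 (working shown to 5 dp, full precision carried).
D = 0.21429² + 0.07143² + 0.14286² + 0.07143² + 0.07143² + 0.07143² + 0.07143² + 0.14286² + 0.07143² + 0.07143² = 0.04592 + 0.00510 + 0.02041 + 0.00510 + 0.00510 + 0.00510 + 0.00510 + 0.02041 + 0.00510 + 0.00510 = 0.12245.
To 3 decimal places, D = 0.122.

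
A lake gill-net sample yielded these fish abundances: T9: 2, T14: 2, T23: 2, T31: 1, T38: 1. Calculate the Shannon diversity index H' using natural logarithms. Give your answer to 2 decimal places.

Total N = 2+2+2+1+1 = 8, so the proportions are 0.25, 0.25, 0.25, 0.125, 0.125 (working shown to 4 dp, full precision carried).
Each pᵢ ln pᵢ term: 0.25×(-1.3863)=-0.3466, 0.25×(-1.3863)=-0.3466, 0.25×(-1.3863)=-0.3466, 0.125×(-2.0794)=-0.2599, 0.125×(-2.0794)=-0.2599.
Sum = -1.5596, so H' = 1.56.

1.56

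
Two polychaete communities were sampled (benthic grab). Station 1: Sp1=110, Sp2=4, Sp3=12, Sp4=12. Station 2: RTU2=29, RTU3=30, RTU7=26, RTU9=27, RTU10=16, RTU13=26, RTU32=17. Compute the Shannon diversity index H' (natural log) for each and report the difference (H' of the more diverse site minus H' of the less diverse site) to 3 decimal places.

1.213

Station 1: N=138, proportions 0.797101, 0.028986, 0.086957, 0.086957, giving H' = 0.708154 (working shown to 6 dp, full precision carried).
Station 2: N=171, proportions 0.169591, 0.175439, 0.152047, 0.157895, 0.093567, 0.152047, 0.099415, giving H' = 1.921651.
Difference = |0.708154 − 1.921651| = 1.213497, i.e. 1.213 to 3 decimal places.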